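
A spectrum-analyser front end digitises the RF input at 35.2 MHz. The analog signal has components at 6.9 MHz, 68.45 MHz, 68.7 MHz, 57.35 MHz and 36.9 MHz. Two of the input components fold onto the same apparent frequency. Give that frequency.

1.7 MHz

fs/2 = 17.6 MHz.
6.9 MHz ≤ fs/2 = 17.6 MHz, passes unchanged.
68.45 MHz mod fs = 33.25 MHz.
33.25 MHz > fs/2 = 17.6 MHz, folds to fs − 33.25 MHz = 1.95 MHz.
68.7 MHz mod fs = 33.5 MHz.
33.5 MHz > fs/2 = 17.6 MHz, folds to fs − 33.5 MHz = 1.7 MHz.
57.35 MHz mod fs = 22.15 MHz.
22.15 MHz > fs/2 = 17.6 MHz, folds to fs − 22.15 MHz = 13.05 MHz.
36.9 MHz mod fs = 1.7 MHz.
1.7 MHz ≤ fs/2 = 17.6 MHz, appears at 1.7 MHz.
36.9 MHz and 68.7 MHz both map to 1.7 MHz.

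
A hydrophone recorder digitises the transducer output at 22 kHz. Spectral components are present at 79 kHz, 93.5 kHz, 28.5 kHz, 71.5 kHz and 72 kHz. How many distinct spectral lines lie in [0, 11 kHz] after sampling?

fs/2 = 11 kHz.
79 kHz mod fs = 13 kHz.
13 kHz > fs/2 = 11 kHz, folds to fs − 13 kHz = 9 kHz.
93.5 kHz mod fs = 5.5 kHz.
5.5 kHz ≤ fs/2 = 11 kHz, appears at 5.5 kHz.
28.5 kHz mod fs = 6.5 kHz.
6.5 kHz ≤ fs/2 = 11 kHz, appears at 6.5 kHz.
71.5 kHz mod fs = 5.5 kHz.
5.5 kHz ≤ fs/2 = 11 kHz, appears at 5.5 kHz.
72 kHz mod fs = 6 kHz.
6 kHz ≤ fs/2 = 11 kHz, appears at 6 kHz.
Distinct values: {5.5 kHz, 6 kHz, 6.5 kHz, 9 kHz} → 4.

4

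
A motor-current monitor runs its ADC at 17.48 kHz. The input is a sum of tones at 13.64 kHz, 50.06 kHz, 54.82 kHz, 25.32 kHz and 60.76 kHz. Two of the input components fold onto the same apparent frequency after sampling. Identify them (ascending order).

50.06 kHz, 54.82 kHz

fs/2 = 8.74 kHz.
13.64 kHz > fs/2 = 8.74 kHz, folds to fs − 13.64 kHz = 3.84 kHz.
50.06 kHz mod fs = 15.1 kHz.
15.1 kHz > fs/2 = 8.74 kHz, folds to fs − 15.1 kHz = 2.38 kHz.
54.82 kHz mod fs = 2.38 kHz.
2.38 kHz ≤ fs/2 = 8.74 kHz, appears at 2.38 kHz.
25.32 kHz mod fs = 7.84 kHz.
7.84 kHz ≤ fs/2 = 8.74 kHz, appears at 7.84 kHz.
60.76 kHz mod fs = 8.32 kHz.
8.32 kHz ≤ fs/2 = 8.74 kHz, appears at 8.32 kHz.
50.06 kHz and 54.82 kHz both map to 2.38 kHz.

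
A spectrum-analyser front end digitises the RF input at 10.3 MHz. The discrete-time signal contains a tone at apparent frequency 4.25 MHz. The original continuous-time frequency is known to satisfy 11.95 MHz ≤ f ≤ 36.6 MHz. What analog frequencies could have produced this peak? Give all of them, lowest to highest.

14.55 MHz, 16.35 MHz, 24.85 MHz, 26.65 MHz, 35.15 MHz

Frequencies that alias to 4.25 MHz are k·fs ± 4.25 MHz for integer k ≥ 0.
k=0: 4.25 MHz.
k=1: 6.05 MHz, 14.55 MHz.
k=2: 16.35 MHz, 24.85 MHz.
k=3: 26.65 MHz, 35.15 MHz.
k=4: 36.95 MHz, 45.45 MHz.
Within [11.95 MHz, 36.6 MHz]: 14.55 MHz, 16.35 MHz, 24.85 MHz, 26.65 MHz, 35.15 MHz.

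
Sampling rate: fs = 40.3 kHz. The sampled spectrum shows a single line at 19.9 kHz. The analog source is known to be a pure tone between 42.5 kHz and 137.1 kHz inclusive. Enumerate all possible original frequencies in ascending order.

Frequencies that alias to 19.9 kHz are k·fs ± 19.9 kHz for integer k ≥ 0.
k=0: 19.9 kHz.
k=1: 20.4 kHz, 60.2 kHz.
k=2: 60.7 kHz, 100.5 kHz.
k=3: 101 kHz, 140.8 kHz.
k=4: 141.3 kHz, 181.1 kHz.
Within [42.5 kHz, 137.1 kHz]: 60.2 kHz, 60.7 kHz, 100.5 kHz, 101 kHz.

60.2 kHz, 60.7 kHz, 100.5 kHz, 101 kHz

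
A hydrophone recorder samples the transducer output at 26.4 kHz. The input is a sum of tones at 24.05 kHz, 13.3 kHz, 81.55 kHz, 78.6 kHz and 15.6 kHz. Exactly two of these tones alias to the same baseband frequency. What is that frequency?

2.35 kHz

fs/2 = 13.2 kHz.
24.05 kHz > fs/2 = 13.2 kHz, folds to fs − 24.05 kHz = 2.35 kHz.
13.3 kHz > fs/2 = 13.2 kHz, folds to fs − 13.3 kHz = 13.1 kHz.
81.55 kHz mod fs = 2.35 kHz.
2.35 kHz ≤ fs/2 = 13.2 kHz, appears at 2.35 kHz.
78.6 kHz mod fs = 25.8 kHz.
25.8 kHz > fs/2 = 13.2 kHz, folds to fs − 25.8 kHz = 0.6 kHz.
15.6 kHz > fs/2 = 13.2 kHz, folds to fs − 15.6 kHz = 10.8 kHz.
24.05 kHz and 81.55 kHz both map to 2.35 kHz.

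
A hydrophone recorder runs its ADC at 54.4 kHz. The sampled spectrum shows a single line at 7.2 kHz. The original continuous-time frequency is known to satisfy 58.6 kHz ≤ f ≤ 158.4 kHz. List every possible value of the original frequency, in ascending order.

61.6 kHz, 101.6 kHz, 116 kHz, 156 kHz

Frequencies that alias to 7.2 kHz are k·fs ± 7.2 kHz for integer k ≥ 0.
k=0: 7.2 kHz.
k=1: 47.2 kHz, 61.6 kHz.
k=2: 101.6 kHz, 116 kHz.
k=3: 156 kHz, 170.4 kHz.
k=4: 210.4 kHz, 224.8 kHz.
Within [58.6 kHz, 158.4 kHz]: 61.6 kHz, 101.6 kHz, 116 kHz, 156 kHz.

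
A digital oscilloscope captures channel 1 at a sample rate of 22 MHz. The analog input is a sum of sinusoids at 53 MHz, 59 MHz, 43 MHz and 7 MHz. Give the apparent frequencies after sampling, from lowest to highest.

1 MHz, 7 MHz, 9 MHz

fs/2 = 11 MHz.
53 MHz mod fs = 9 MHz.
9 MHz ≤ fs/2 = 11 MHz, appears at 9 MHz.
59 MHz mod fs = 15 MHz.
15 MHz > fs/2 = 11 MHz, folds to fs − 15 MHz = 7 MHz.
43 MHz mod fs = 21 MHz.
21 MHz > fs/2 = 11 MHz, folds to fs − 21 MHz = 1 MHz.
7 MHz ≤ fs/2 = 11 MHz, passes unchanged.
Distinct values: {1 MHz, 7 MHz, 9 MHz}.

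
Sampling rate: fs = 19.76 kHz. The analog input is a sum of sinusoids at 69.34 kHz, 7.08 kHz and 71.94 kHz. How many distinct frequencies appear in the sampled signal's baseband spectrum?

fs/2 = 9.88 kHz.
69.34 kHz mod fs = 10.06 kHz.
10.06 kHz > fs/2 = 9.88 kHz, folds to fs − 10.06 kHz = 9.7 kHz.
7.08 kHz ≤ fs/2 = 9.88 kHz, passes unchanged.
71.94 kHz mod fs = 12.66 kHz.
12.66 kHz > fs/2 = 9.88 kHz, folds to fs − 12.66 kHz = 7.1 kHz.
Distinct values: {7.08 kHz, 7.1 kHz, 9.7 kHz} → 3.

3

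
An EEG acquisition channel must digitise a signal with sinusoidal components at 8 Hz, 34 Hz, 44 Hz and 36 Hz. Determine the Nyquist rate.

Highest-frequency component: 44 Hz.
Nyquist rate = 2 × 44 Hz = 88 Hz.

88 Hz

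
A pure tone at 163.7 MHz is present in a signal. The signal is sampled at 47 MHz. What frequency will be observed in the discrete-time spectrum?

22.7 MHz

163.7 MHz mod fs = 22.7 MHz.
22.7 MHz ≤ fs/2 = 23.5 MHz, appears at 22.7 MHz.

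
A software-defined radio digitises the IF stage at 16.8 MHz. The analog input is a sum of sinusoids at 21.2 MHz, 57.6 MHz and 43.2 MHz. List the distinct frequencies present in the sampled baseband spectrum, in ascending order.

4.4 MHz, 7.2 MHz

fs/2 = 8.4 MHz.
21.2 MHz mod fs = 4.4 MHz.
4.4 MHz ≤ fs/2 = 8.4 MHz, appears at 4.4 MHz.
57.6 MHz mod fs = 7.2 MHz.
7.2 MHz ≤ fs/2 = 8.4 MHz, appears at 7.2 MHz.
43.2 MHz mod fs = 9.6 MHz.
9.6 MHz > fs/2 = 8.4 MHz, folds to fs − 9.6 MHz = 7.2 MHz.
Distinct values: {4.4 MHz, 7.2 MHz}.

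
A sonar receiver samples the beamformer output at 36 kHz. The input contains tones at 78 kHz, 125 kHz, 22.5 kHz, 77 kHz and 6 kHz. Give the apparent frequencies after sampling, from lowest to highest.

5 kHz, 6 kHz, 13.5 kHz, 17 kHz

fs/2 = 18 kHz.
78 kHz mod fs = 6 kHz.
6 kHz ≤ fs/2 = 18 kHz, appears at 6 kHz.
125 kHz mod fs = 17 kHz.
17 kHz ≤ fs/2 = 18 kHz, appears at 17 kHz.
22.5 kHz > fs/2 = 18 kHz, folds to fs − 22.5 kHz = 13.5 kHz.
77 kHz mod fs = 5 kHz.
5 kHz ≤ fs/2 = 18 kHz, appears at 5 kHz.
6 kHz ≤ fs/2 = 18 kHz, passes unchanged.
Distinct values: {5 kHz, 6 kHz, 13.5 kHz, 17 kHz}.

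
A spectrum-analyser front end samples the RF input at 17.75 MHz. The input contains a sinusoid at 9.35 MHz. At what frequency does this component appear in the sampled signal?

8.4 MHz

9.35 MHz > fs/2 = 8.875 MHz, folds to fs − 9.35 MHz = 8.4 MHz.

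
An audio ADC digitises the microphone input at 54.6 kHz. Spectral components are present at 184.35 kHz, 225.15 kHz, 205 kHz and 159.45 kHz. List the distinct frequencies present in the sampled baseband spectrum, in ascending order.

4.35 kHz, 6.75 kHz, 13.4 kHz, 20.55 kHz

fs/2 = 27.3 kHz.
184.35 kHz mod fs = 20.55 kHz.
20.55 kHz ≤ fs/2 = 27.3 kHz, appears at 20.55 kHz.
225.15 kHz mod fs = 6.75 kHz.
6.75 kHz ≤ fs/2 = 27.3 kHz, appears at 6.75 kHz.
205 kHz mod fs = 41.2 kHz.
41.2 kHz > fs/2 = 27.3 kHz, folds to fs − 41.2 kHz = 13.4 kHz.
159.45 kHz mod fs = 50.25 kHz.
50.25 kHz > fs/2 = 27.3 kHz, folds to fs − 50.25 kHz = 4.35 kHz.
Distinct values: {4.35 kHz, 6.75 kHz, 13.4 kHz, 20.55 kHz}.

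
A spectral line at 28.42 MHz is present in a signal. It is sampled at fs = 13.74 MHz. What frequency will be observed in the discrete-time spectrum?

28.42 MHz mod fs = 0.94 MHz.
0.94 MHz ≤ fs/2 = 6.87 MHz, appears at 0.94 MHz.

0.94 MHz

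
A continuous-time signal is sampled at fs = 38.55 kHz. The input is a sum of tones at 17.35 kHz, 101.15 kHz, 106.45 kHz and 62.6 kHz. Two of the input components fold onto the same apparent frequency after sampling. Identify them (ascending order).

fs/2 = 19.275 kHz.
17.35 kHz ≤ fs/2 = 19.275 kHz, passes unchanged.
101.15 kHz mod fs = 24.05 kHz.
24.05 kHz > fs/2 = 19.275 kHz, folds to fs − 24.05 kHz = 14.5 kHz.
106.45 kHz mod fs = 29.35 kHz.
29.35 kHz > fs/2 = 19.275 kHz, folds to fs − 29.35 kHz = 9.2 kHz.
62.6 kHz mod fs = 24.05 kHz.
24.05 kHz > fs/2 = 19.275 kHz, folds to fs − 24.05 kHz = 14.5 kHz.
62.6 kHz and 101.15 kHz both map to 14.5 kHz.

62.6 kHz, 101.15 kHz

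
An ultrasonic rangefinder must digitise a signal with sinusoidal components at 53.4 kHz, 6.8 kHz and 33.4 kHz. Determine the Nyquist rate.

106.8 kHz

Highest-frequency component: 53.4 kHz.
Nyquist rate = 2 × 53.4 kHz = 106.8 kHz.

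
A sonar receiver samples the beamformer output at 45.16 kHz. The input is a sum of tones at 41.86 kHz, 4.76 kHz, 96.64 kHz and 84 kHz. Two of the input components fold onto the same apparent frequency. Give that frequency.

6.32 kHz

fs/2 = 22.58 kHz.
41.86 kHz > fs/2 = 22.58 kHz, folds to fs − 41.86 kHz = 3.3 kHz.
4.76 kHz ≤ fs/2 = 22.58 kHz, passes unchanged.
96.64 kHz mod fs = 6.32 kHz.
6.32 kHz ≤ fs/2 = 22.58 kHz, appears at 6.32 kHz.
84 kHz mod fs = 38.84 kHz.
38.84 kHz > fs/2 = 22.58 kHz, folds to fs − 38.84 kHz = 6.32 kHz.
84 kHz and 96.64 kHz both map to 6.32 kHz.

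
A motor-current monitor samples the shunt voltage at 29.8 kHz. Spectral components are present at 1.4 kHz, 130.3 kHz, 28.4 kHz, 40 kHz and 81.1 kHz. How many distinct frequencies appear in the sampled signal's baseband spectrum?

fs/2 = 14.9 kHz.
1.4 kHz ≤ fs/2 = 14.9 kHz, passes unchanged.
130.3 kHz mod fs = 11.1 kHz.
11.1 kHz ≤ fs/2 = 14.9 kHz, appears at 11.1 kHz.
28.4 kHz > fs/2 = 14.9 kHz, folds to fs − 28.4 kHz = 1.4 kHz.
40 kHz mod fs = 10.2 kHz.
10.2 kHz ≤ fs/2 = 14.9 kHz, appears at 10.2 kHz.
81.1 kHz mod fs = 21.5 kHz.
21.5 kHz > fs/2 = 14.9 kHz, folds to fs − 21.5 kHz = 8.3 kHz.
Distinct values: {1.4 kHz, 8.3 kHz, 10.2 kHz, 11.1 kHz} → 4.

4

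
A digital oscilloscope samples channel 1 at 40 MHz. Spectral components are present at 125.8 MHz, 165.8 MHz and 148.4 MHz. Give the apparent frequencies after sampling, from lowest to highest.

5.8 MHz, 11.6 MHz

fs/2 = 20 MHz.
125.8 MHz mod fs = 5.8 MHz.
5.8 MHz ≤ fs/2 = 20 MHz, appears at 5.8 MHz.
165.8 MHz mod fs = 5.8 MHz.
5.8 MHz ≤ fs/2 = 20 MHz, appears at 5.8 MHz.
148.4 MHz mod fs = 28.4 MHz.
28.4 MHz > fs/2 = 20 MHz, folds to fs − 28.4 MHz = 11.6 MHz.
Distinct values: {5.8 MHz, 11.6 MHz}.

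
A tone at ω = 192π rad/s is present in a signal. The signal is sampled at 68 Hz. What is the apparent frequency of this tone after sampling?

ω = 192π rad/s → f = ω/(2π) = 96 Hz.
96 Hz mod fs = 28 Hz.
28 Hz ≤ fs/2 = 34 Hz, appears at 28 Hz.

28 Hz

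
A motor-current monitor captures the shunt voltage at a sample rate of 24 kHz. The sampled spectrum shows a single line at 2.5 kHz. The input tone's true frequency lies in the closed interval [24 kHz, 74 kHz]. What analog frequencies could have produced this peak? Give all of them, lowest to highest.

Frequencies that alias to 2.5 kHz are k·fs ± 2.5 kHz for integer k ≥ 0.
k=0: 2.5 kHz.
k=1: 21.5 kHz, 26.5 kHz.
k=2: 45.5 kHz, 50.5 kHz.
k=3: 69.5 kHz, 74.5 kHz.
k=4: 93.5 kHz, 98.5 kHz.
Within [24 kHz, 74 kHz]: 26.5 kHz, 45.5 kHz, 50.5 kHz, 69.5 kHz.

26.5 kHz, 45.5 kHz, 50.5 kHz, 69.5 kHz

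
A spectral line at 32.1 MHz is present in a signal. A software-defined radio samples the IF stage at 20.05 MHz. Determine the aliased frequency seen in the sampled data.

32.1 MHz mod fs = 12.05 MHz.
12.05 MHz > fs/2 = 10.025 MHz, folds to fs − 12.05 MHz = 8 MHz.

8 MHz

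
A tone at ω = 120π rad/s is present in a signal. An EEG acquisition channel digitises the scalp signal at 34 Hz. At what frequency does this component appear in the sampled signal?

8 Hz

ω = 120π rad/s → f = ω/(2π) = 60 Hz.
60 Hz mod fs = 26 Hz.
26 Hz > fs/2 = 17 Hz, folds to fs − 26 Hz = 8 Hz.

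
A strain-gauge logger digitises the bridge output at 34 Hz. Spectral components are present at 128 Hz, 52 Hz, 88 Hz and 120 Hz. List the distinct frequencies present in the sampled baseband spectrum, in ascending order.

fs/2 = 17 Hz.
128 Hz mod fs = 26 Hz.
26 Hz > fs/2 = 17 Hz, folds to fs − 26 Hz = 8 Hz.
52 Hz mod fs = 18 Hz.
18 Hz > fs/2 = 17 Hz, folds to fs − 18 Hz = 16 Hz.
88 Hz mod fs = 20 Hz.
20 Hz > fs/2 = 17 Hz, folds to fs − 20 Hz = 14 Hz.
120 Hz mod fs = 18 Hz.
18 Hz > fs/2 = 17 Hz, folds to fs − 18 Hz = 16 Hz.
Distinct values: {8 Hz, 14 Hz, 16 Hz}.

8 Hz, 14 Hz, 16 Hz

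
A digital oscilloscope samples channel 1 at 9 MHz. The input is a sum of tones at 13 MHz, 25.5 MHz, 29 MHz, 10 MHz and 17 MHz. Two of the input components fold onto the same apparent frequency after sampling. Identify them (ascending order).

fs/2 = 4.5 MHz.
13 MHz mod fs = 4 MHz.
4 MHz ≤ fs/2 = 4.5 MHz, appears at 4 MHz.
25.5 MHz mod fs = 7.5 MHz.
7.5 MHz > fs/2 = 4.5 MHz, folds to fs − 7.5 MHz = 1.5 MHz.
29 MHz mod fs = 2 MHz.
2 MHz ≤ fs/2 = 4.5 MHz, appears at 2 MHz.
10 MHz mod fs = 1 MHz.
1 MHz ≤ fs/2 = 4.5 MHz, appears at 1 MHz.
17 MHz mod fs = 8 MHz.
8 MHz > fs/2 = 4.5 MHz, folds to fs − 8 MHz = 1 MHz.
10 MHz and 17 MHz both map to 1 MHz.

10 MHz, 17 MHz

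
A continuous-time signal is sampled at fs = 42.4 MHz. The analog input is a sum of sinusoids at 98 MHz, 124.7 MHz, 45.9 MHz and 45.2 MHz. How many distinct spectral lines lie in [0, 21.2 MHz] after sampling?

4

fs/2 = 21.2 MHz.
98 MHz mod fs = 13.2 MHz.
13.2 MHz ≤ fs/2 = 21.2 MHz, appears at 13.2 MHz.
124.7 MHz mod fs = 39.9 MHz.
39.9 MHz > fs/2 = 21.2 MHz, folds to fs − 39.9 MHz = 2.5 MHz.
45.9 MHz mod fs = 3.5 MHz.
3.5 MHz ≤ fs/2 = 21.2 MHz, appears at 3.5 MHz.
45.2 MHz mod fs = 2.8 MHz.
2.8 MHz ≤ fs/2 = 21.2 MHz, appears at 2.8 MHz.
Distinct values: {2.5 MHz, 2.8 MHz, 3.5 MHz, 13.2 MHz} → 4.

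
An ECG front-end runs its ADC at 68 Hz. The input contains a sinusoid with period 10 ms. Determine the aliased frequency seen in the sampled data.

T = 10 ms → f = 1/T = 100 Hz.
100 Hz mod fs = 32 Hz.
32 Hz ≤ fs/2 = 34 Hz, appears at 32 Hz.

32 Hz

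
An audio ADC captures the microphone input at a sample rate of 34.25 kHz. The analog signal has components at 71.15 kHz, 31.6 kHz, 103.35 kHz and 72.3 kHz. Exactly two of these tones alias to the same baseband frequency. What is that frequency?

2.65 kHz

fs/2 = 17.125 kHz.
71.15 kHz mod fs = 2.65 kHz.
2.65 kHz ≤ fs/2 = 17.125 kHz, appears at 2.65 kHz.
31.6 kHz > fs/2 = 17.125 kHz, folds to fs − 31.6 kHz = 2.65 kHz.
103.35 kHz mod fs = 0.6 kHz.
0.6 kHz ≤ fs/2 = 17.125 kHz, appears at 0.6 kHz.
72.3 kHz mod fs = 3.8 kHz.
3.8 kHz ≤ fs/2 = 17.125 kHz, appears at 3.8 kHz.
31.6 kHz and 71.15 kHz both map to 2.65 kHz.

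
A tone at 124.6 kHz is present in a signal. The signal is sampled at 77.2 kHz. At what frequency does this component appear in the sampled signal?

124.6 kHz mod fs = 47.4 kHz.
47.4 kHz > fs/2 = 38.6 kHz, folds to fs − 47.4 kHz = 29.8 kHz.

29.8 kHz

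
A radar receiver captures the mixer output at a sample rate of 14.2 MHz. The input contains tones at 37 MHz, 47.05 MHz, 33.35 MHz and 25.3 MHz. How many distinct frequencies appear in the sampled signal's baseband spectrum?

fs/2 = 7.1 MHz.
37 MHz mod fs = 8.6 MHz.
8.6 MHz > fs/2 = 7.1 MHz, folds to fs − 8.6 MHz = 5.6 MHz.
47.05 MHz mod fs = 4.45 MHz.
4.45 MHz ≤ fs/2 = 7.1 MHz, appears at 4.45 MHz.
33.35 MHz mod fs = 4.95 MHz.
4.95 MHz ≤ fs/2 = 7.1 MHz, appears at 4.95 MHz.
25.3 MHz mod fs = 11.1 MHz.
11.1 MHz > fs/2 = 7.1 MHz, folds to fs − 11.1 MHz = 3.1 MHz.
Distinct values: {3.1 MHz, 4.45 MHz, 4.95 MHz, 5.6 MHz} → 4.

4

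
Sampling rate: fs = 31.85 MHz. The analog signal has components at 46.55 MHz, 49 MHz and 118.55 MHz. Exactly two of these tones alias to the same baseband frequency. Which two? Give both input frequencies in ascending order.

46.55 MHz, 49 MHz

fs/2 = 15.925 MHz.
46.55 MHz mod fs = 14.7 MHz.
14.7 MHz ≤ fs/2 = 15.925 MHz, appears at 14.7 MHz.
49 MHz mod fs = 17.15 MHz.
17.15 MHz > fs/2 = 15.925 MHz, folds to fs − 17.15 MHz = 14.7 MHz.
118.55 MHz mod fs = 23 MHz.
23 MHz > fs/2 = 15.925 MHz, folds to fs − 23 MHz = 8.85 MHz.
46.55 MHz and 49 MHz both map to 14.7 MHz.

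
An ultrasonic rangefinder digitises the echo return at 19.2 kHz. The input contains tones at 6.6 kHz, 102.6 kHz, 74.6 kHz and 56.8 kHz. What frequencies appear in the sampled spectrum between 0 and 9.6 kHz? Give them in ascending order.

fs/2 = 9.6 kHz.
6.6 kHz ≤ fs/2 = 9.6 kHz, passes unchanged.
102.6 kHz mod fs = 6.6 kHz.
6.6 kHz ≤ fs/2 = 9.6 kHz, appears at 6.6 kHz.
74.6 kHz mod fs = 17 kHz.
17 kHz > fs/2 = 9.6 kHz, folds to fs − 17 kHz = 2.2 kHz.
56.8 kHz mod fs = 18.4 kHz.
18.4 kHz > fs/2 = 9.6 kHz, folds to fs − 18.4 kHz = 0.8 kHz.
Distinct values: {0.8 kHz, 2.2 kHz, 6.6 kHz}.

0.8 kHz, 2.2 kHz, 6.6 kHz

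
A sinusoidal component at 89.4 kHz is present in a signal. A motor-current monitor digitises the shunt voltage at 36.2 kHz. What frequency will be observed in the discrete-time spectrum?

17 kHz

89.4 kHz mod fs = 17 kHz.
17 kHz ≤ fs/2 = 18.1 kHz, appears at 17 kHz.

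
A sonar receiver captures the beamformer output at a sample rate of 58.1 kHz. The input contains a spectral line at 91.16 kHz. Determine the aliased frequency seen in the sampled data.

25.04 kHz

91.16 kHz mod fs = 33.06 kHz.
33.06 kHz > fs/2 = 29.05 kHz, folds to fs − 33.06 kHz = 25.04 kHz.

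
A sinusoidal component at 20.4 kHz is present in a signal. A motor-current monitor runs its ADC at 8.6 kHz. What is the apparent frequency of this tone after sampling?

3.2 kHz

20.4 kHz mod fs = 3.2 kHz.
3.2 kHz ≤ fs/2 = 4.3 kHz, appears at 3.2 kHz.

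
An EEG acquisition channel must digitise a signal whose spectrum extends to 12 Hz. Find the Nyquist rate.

Nyquist rate = 2 × 12 Hz = 24 Hz.

24 Hz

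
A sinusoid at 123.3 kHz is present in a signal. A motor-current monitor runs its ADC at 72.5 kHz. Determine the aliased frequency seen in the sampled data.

123.3 kHz mod fs = 50.8 kHz.
50.8 kHz > fs/2 = 36.25 kHz, folds to fs − 50.8 kHz = 21.7 kHz.

21.7 kHz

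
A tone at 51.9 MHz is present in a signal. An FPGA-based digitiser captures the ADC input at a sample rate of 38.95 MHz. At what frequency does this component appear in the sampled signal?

12.95 MHz

51.9 MHz mod fs = 12.95 MHz.
12.95 MHz ≤ fs/2 = 19.475 MHz, appears at 12.95 MHz.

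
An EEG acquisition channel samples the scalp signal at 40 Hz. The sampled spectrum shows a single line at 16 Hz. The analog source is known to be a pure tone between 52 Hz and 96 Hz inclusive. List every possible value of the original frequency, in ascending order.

56 Hz, 64 Hz, 96 Hz

Frequencies that alias to 16 Hz are k·fs ± 16 Hz for integer k ≥ 0.
k=0: 16 Hz.
k=1: 24 Hz, 56 Hz.
k=2: 64 Hz, 96 Hz.
k=3: 104 Hz, 136 Hz.
Within [52 Hz, 96 Hz]: 56 Hz, 64 Hz, 96 Hz.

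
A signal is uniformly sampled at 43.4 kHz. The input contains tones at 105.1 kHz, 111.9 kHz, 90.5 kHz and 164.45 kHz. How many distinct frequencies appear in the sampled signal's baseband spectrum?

3

fs/2 = 21.7 kHz.
105.1 kHz mod fs = 18.3 kHz.
18.3 kHz ≤ fs/2 = 21.7 kHz, appears at 18.3 kHz.
111.9 kHz mod fs = 25.1 kHz.
25.1 kHz > fs/2 = 21.7 kHz, folds to fs − 25.1 kHz = 18.3 kHz.
90.5 kHz mod fs = 3.7 kHz.
3.7 kHz ≤ fs/2 = 21.7 kHz, appears at 3.7 kHz.
164.45 kHz mod fs = 34.25 kHz.
34.25 kHz > fs/2 = 21.7 kHz, folds to fs − 34.25 kHz = 9.15 kHz.
Distinct values: {3.7 kHz, 9.15 kHz, 18.3 kHz} → 3.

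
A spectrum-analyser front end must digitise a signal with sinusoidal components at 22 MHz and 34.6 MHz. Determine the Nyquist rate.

69.2 MHz

Highest-frequency component: 34.6 MHz.
Nyquist rate = 2 × 34.6 MHz = 69.2 MHz.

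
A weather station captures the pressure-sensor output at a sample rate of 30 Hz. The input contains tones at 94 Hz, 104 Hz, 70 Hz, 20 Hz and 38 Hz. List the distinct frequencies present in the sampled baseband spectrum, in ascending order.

4 Hz, 8 Hz, 10 Hz, 14 Hz

fs/2 = 15 Hz.
94 Hz mod fs = 4 Hz.
4 Hz ≤ fs/2 = 15 Hz, appears at 4 Hz.
104 Hz mod fs = 14 Hz.
14 Hz ≤ fs/2 = 15 Hz, appears at 14 Hz.
70 Hz mod fs = 10 Hz.
10 Hz ≤ fs/2 = 15 Hz, appears at 10 Hz.
20 Hz > fs/2 = 15 Hz, folds to fs − 20 Hz = 10 Hz.
38 Hz mod fs = 8 Hz.
8 Hz ≤ fs/2 = 15 Hz, appears at 8 Hz.
Distinct values: {4 Hz, 8 Hz, 10 Hz, 14 Hz}.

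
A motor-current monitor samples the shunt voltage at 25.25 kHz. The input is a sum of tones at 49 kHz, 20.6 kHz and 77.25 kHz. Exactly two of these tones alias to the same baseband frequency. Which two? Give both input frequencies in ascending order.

fs/2 = 12.625 kHz.
49 kHz mod fs = 23.75 kHz.
23.75 kHz > fs/2 = 12.625 kHz, folds to fs − 23.75 kHz = 1.5 kHz.
20.6 kHz > fs/2 = 12.625 kHz, folds to fs − 20.6 kHz = 4.65 kHz.
77.25 kHz mod fs = 1.5 kHz.
1.5 kHz ≤ fs/2 = 12.625 kHz, appears at 1.5 kHz.
49 kHz and 77.25 kHz both map to 1.5 kHz.

49 kHz, 77.25 kHz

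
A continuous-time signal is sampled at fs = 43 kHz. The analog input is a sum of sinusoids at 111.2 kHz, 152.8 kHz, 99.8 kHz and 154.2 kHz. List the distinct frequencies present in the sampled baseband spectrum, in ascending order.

13.8 kHz, 17.8 kHz, 19.2 kHz

fs/2 = 21.5 kHz.
111.2 kHz mod fs = 25.2 kHz.
25.2 kHz > fs/2 = 21.5 kHz, folds to fs − 25.2 kHz = 17.8 kHz.
152.8 kHz mod fs = 23.8 kHz.
23.8 kHz > fs/2 = 21.5 kHz, folds to fs − 23.8 kHz = 19.2 kHz.
99.8 kHz mod fs = 13.8 kHz.
13.8 kHz ≤ fs/2 = 21.5 kHz, appears at 13.8 kHz.
154.2 kHz mod fs = 25.2 kHz.
25.2 kHz > fs/2 = 21.5 kHz, folds to fs − 25.2 kHz = 17.8 kHz.
Distinct values: {13.8 kHz, 17.8 kHz, 19.2 kHz}.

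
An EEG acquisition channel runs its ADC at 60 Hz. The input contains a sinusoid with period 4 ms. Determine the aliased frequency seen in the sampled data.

10 Hz

T = 4 ms → f = 1/T = 250 Hz.
250 Hz mod fs = 10 Hz.
10 Hz ≤ fs/2 = 30 Hz, appears at 10 Hz.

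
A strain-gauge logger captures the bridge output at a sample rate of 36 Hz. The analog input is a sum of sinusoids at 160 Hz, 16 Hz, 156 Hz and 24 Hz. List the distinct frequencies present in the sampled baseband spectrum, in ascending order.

fs/2 = 18 Hz.
160 Hz mod fs = 16 Hz.
16 Hz ≤ fs/2 = 18 Hz, appears at 16 Hz.
16 Hz ≤ fs/2 = 18 Hz, passes unchanged.
156 Hz mod fs = 12 Hz.
12 Hz ≤ fs/2 = 18 Hz, appears at 12 Hz.
24 Hz > fs/2 = 18 Hz, folds to fs − 24 Hz = 12 Hz.
Distinct values: {12 Hz, 16 Hz}.

12 Hz, 16 Hz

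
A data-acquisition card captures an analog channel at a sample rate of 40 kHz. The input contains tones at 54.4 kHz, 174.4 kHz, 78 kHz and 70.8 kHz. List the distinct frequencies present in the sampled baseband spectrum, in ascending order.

fs/2 = 20 kHz.
54.4 kHz mod fs = 14.4 kHz.
14.4 kHz ≤ fs/2 = 20 kHz, appears at 14.4 kHz.
174.4 kHz mod fs = 14.4 kHz.
14.4 kHz ≤ fs/2 = 20 kHz, appears at 14.4 kHz.
78 kHz mod fs = 38 kHz.
38 kHz > fs/2 = 20 kHz, folds to fs − 38 kHz = 2 kHz.
70.8 kHz mod fs = 30.8 kHz.
30.8 kHz > fs/2 = 20 kHz, folds to fs − 30.8 kHz = 9.2 kHz.
Distinct values: {2 kHz, 9.2 kHz, 14.4 kHz}.

2 kHz, 9.2 kHz, 14.4 kHz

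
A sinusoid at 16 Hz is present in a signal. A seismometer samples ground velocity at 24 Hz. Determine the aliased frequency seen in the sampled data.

8 Hz

16 Hz > fs/2 = 12 Hz, folds to fs − 16 Hz = 8 Hz.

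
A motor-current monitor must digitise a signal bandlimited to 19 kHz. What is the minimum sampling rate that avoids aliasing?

Nyquist rate = 2 × 19 kHz = 38 kHz.

38 kHz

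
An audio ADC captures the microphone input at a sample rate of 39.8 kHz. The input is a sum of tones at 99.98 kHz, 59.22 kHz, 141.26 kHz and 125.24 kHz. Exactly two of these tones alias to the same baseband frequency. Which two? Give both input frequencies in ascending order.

59.22 kHz, 99.98 kHz

fs/2 = 19.9 kHz.
99.98 kHz mod fs = 20.38 kHz.
20.38 kHz > fs/2 = 19.9 kHz, folds to fs − 20.38 kHz = 19.42 kHz.
59.22 kHz mod fs = 19.42 kHz.
19.42 kHz ≤ fs/2 = 19.9 kHz, appears at 19.42 kHz.
141.26 kHz mod fs = 21.86 kHz.
21.86 kHz > fs/2 = 19.9 kHz, folds to fs − 21.86 kHz = 17.94 kHz.
125.24 kHz mod fs = 5.84 kHz.
5.84 kHz ≤ fs/2 = 19.9 kHz, appears at 5.84 kHz.
59.22 kHz and 99.98 kHz both map to 19.42 kHz.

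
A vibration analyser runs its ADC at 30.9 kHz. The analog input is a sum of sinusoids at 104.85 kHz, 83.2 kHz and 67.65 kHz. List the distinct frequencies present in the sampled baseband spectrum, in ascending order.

fs/2 = 15.45 kHz.
104.85 kHz mod fs = 12.15 kHz.
12.15 kHz ≤ fs/2 = 15.45 kHz, appears at 12.15 kHz.
83.2 kHz mod fs = 21.4 kHz.
21.4 kHz > fs/2 = 15.45 kHz, folds to fs − 21.4 kHz = 9.5 kHz.
67.65 kHz mod fs = 5.85 kHz.
5.85 kHz ≤ fs/2 = 15.45 kHz, appears at 5.85 kHz.
Distinct values: {5.85 kHz, 9.5 kHz, 12.15 kHz}.

5.85 kHz, 9.5 kHz, 12.15 kHz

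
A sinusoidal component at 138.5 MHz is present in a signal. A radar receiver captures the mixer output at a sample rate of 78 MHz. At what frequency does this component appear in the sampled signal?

17.5 MHz

138.5 MHz mod fs = 60.5 MHz.
60.5 MHz > fs/2 = 39 MHz, folds to fs − 60.5 MHz = 17.5 MHz.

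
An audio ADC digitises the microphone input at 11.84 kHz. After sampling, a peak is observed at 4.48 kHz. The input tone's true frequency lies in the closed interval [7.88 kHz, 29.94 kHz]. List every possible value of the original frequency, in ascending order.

Frequencies that alias to 4.48 kHz are k·fs ± 4.48 kHz for integer k ≥ 0.
k=0: 4.48 kHz.
k=1: 7.36 kHz, 16.32 kHz.
k=2: 19.2 kHz, 28.16 kHz.
k=3: 31.04 kHz, 40 kHz.
Within [7.88 kHz, 29.94 kHz]: 16.32 kHz, 19.2 kHz, 28.16 kHz.

16.32 kHz, 19.2 kHz, 28.16 kHz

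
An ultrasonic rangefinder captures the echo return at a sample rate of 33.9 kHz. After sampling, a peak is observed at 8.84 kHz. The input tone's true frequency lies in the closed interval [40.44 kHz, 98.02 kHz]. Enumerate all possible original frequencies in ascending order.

Frequencies that alias to 8.84 kHz are k·fs ± 8.84 kHz for integer k ≥ 0.
k=0: 8.84 kHz.
k=1: 25.06 kHz, 42.74 kHz.
k=2: 58.96 kHz, 76.64 kHz.
k=3: 92.86 kHz, 110.54 kHz.
k=4: 126.76 kHz, 144.44 kHz.
Within [40.44 kHz, 98.02 kHz]: 42.74 kHz, 58.96 kHz, 76.64 kHz, 92.86 kHz.

42.74 kHz, 58.96 kHz, 76.64 kHz, 92.86 kHz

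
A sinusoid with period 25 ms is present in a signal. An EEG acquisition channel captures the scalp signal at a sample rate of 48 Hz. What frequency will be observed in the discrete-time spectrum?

T = 25 ms → f = 1/T = 40 Hz.
40 Hz > fs/2 = 24 Hz, folds to fs − 40 Hz = 8 Hz.

8 Hz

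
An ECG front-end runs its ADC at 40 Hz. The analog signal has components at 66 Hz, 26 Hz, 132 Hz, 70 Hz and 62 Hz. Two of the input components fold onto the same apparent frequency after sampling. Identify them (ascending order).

fs/2 = 20 Hz.
66 Hz mod fs = 26 Hz.
26 Hz > fs/2 = 20 Hz, folds to fs − 26 Hz = 14 Hz.
26 Hz > fs/2 = 20 Hz, folds to fs − 26 Hz = 14 Hz.
132 Hz mod fs = 12 Hz.
12 Hz ≤ fs/2 = 20 Hz, appears at 12 Hz.
70 Hz mod fs = 30 Hz.
30 Hz > fs/2 = 20 Hz, folds to fs − 30 Hz = 10 Hz.
62 Hz mod fs = 22 Hz.
22 Hz > fs/2 = 20 Hz, folds to fs − 22 Hz = 18 Hz.
26 Hz and 66 Hz both map to 14 Hz.

26 Hz, 66 Hz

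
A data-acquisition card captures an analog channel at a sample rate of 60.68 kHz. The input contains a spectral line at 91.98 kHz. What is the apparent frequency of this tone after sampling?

91.98 kHz mod fs = 31.3 kHz.
31.3 kHz > fs/2 = 30.34 kHz, folds to fs − 31.3 kHz = 29.38 kHz.

29.38 kHz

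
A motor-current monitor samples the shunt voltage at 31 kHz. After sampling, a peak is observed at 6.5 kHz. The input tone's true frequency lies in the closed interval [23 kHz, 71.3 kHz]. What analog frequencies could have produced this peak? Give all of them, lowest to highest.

Frequencies that alias to 6.5 kHz are k·fs ± 6.5 kHz for integer k ≥ 0.
k=0: 6.5 kHz.
k=1: 24.5 kHz, 37.5 kHz.
k=2: 55.5 kHz, 68.5 kHz.
k=3: 86.5 kHz, 99.5 kHz.
Within [23 kHz, 71.3 kHz]: 24.5 kHz, 37.5 kHz, 55.5 kHz, 68.5 kHz.

24.5 kHz, 37.5 kHz, 55.5 kHz, 68.5 kHz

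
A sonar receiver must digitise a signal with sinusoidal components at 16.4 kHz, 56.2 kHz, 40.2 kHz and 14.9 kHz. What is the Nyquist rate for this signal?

Highest-frequency component: 56.2 kHz.
Nyquist rate = 2 × 56.2 kHz = 112.4 kHz.

112.4 kHz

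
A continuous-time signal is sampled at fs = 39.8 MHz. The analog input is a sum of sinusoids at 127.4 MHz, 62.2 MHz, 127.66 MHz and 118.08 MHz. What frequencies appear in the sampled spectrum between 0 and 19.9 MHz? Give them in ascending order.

fs/2 = 19.9 MHz.
127.4 MHz mod fs = 8 MHz.
8 MHz ≤ fs/2 = 19.9 MHz, appears at 8 MHz.
62.2 MHz mod fs = 22.4 MHz.
22.4 MHz > fs/2 = 19.9 MHz, folds to fs − 22.4 MHz = 17.4 MHz.
127.66 MHz mod fs = 8.26 MHz.
8.26 MHz ≤ fs/2 = 19.9 MHz, appears at 8.26 MHz.
118.08 MHz mod fs = 38.48 MHz.
38.48 MHz > fs/2 = 19.9 MHz, folds to fs − 38.48 MHz = 1.32 MHz.
Distinct values: {1.32 MHz, 8 MHz, 8.26 MHz, 17.4 MHz}.

1.32 MHz, 8 MHz, 8.26 MHz, 17.4 MHz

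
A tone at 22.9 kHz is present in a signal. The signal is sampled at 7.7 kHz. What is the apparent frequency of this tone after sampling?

22.9 kHz mod fs = 7.5 kHz.
7.5 kHz > fs/2 = 3.85 kHz, folds to fs − 7.5 kHz = 0.2 kHz.

0.2 kHz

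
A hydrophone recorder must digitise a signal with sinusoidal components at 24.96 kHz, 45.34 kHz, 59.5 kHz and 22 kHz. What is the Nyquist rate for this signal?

119 kHz

Highest-frequency component: 59.5 kHz.
Nyquist rate = 2 × 59.5 kHz = 119 kHz.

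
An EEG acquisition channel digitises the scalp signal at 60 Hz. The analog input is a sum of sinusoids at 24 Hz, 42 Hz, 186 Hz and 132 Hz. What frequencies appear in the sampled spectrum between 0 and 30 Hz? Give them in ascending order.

6 Hz, 12 Hz, 18 Hz, 24 Hz

fs/2 = 30 Hz.
24 Hz ≤ fs/2 = 30 Hz, passes unchanged.
42 Hz > fs/2 = 30 Hz, folds to fs − 42 Hz = 18 Hz.
186 Hz mod fs = 6 Hz.
6 Hz ≤ fs/2 = 30 Hz, appears at 6 Hz.
132 Hz mod fs = 12 Hz.
12 Hz ≤ fs/2 = 30 Hz, appears at 12 Hz.
Distinct values: {6 Hz, 12 Hz, 18 Hz, 24 Hz}.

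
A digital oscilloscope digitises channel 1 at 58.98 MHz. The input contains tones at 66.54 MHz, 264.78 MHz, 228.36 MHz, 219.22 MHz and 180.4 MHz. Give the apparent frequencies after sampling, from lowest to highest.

fs/2 = 29.49 MHz.
66.54 MHz mod fs = 7.56 MHz.
7.56 MHz ≤ fs/2 = 29.49 MHz, appears at 7.56 MHz.
264.78 MHz mod fs = 28.86 MHz.
28.86 MHz ≤ fs/2 = 29.49 MHz, appears at 28.86 MHz.
228.36 MHz mod fs = 51.42 MHz.
51.42 MHz > fs/2 = 29.49 MHz, folds to fs − 51.42 MHz = 7.56 MHz.
219.22 MHz mod fs = 42.28 MHz.
42.28 MHz > fs/2 = 29.49 MHz, folds to fs − 42.28 MHz = 16.7 MHz.
180.4 MHz mod fs = 3.46 MHz.
3.46 MHz ≤ fs/2 = 29.49 MHz, appears at 3.46 MHz.
Distinct values: {3.46 MHz, 7.56 MHz, 16.7 MHz, 28.86 MHz}.

3.46 MHz, 7.56 MHz, 16.7 MHz, 28.86 MHz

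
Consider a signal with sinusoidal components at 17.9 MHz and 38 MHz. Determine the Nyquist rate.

Highest-frequency component: 38 MHz.
Nyquist rate = 2 × 38 MHz = 76 MHz.

76 MHz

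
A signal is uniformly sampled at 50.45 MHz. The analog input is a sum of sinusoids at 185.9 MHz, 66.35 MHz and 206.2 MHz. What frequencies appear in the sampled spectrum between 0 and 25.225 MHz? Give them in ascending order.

4.4 MHz, 15.9 MHz

fs/2 = 25.225 MHz.
185.9 MHz mod fs = 34.55 MHz.
34.55 MHz > fs/2 = 25.225 MHz, folds to fs − 34.55 MHz = 15.9 MHz.
66.35 MHz mod fs = 15.9 MHz.
15.9 MHz ≤ fs/2 = 25.225 MHz, appears at 15.9 MHz.
206.2 MHz mod fs = 4.4 MHz.
4.4 MHz ≤ fs/2 = 25.225 MHz, appears at 4.4 MHz.
Distinct values: {4.4 MHz, 15.9 MHz}.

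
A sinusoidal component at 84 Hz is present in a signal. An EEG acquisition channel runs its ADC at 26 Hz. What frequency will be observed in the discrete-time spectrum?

84 Hz mod fs = 6 Hz.
6 Hz ≤ fs/2 = 13 Hz, appears at 6 Hz.

6 Hz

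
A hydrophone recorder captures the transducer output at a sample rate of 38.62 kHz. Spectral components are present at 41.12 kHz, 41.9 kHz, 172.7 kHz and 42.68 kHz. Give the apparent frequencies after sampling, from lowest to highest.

fs/2 = 19.31 kHz.
41.12 kHz mod fs = 2.5 kHz.
2.5 kHz ≤ fs/2 = 19.31 kHz, appears at 2.5 kHz.
41.9 kHz mod fs = 3.28 kHz.
3.28 kHz ≤ fs/2 = 19.31 kHz, appears at 3.28 kHz.
172.7 kHz mod fs = 18.22 kHz.
18.22 kHz ≤ fs/2 = 19.31 kHz, appears at 18.22 kHz.
42.68 kHz mod fs = 4.06 kHz.
4.06 kHz ≤ fs/2 = 19.31 kHz, appears at 4.06 kHz.
Distinct values: {2.5 kHz, 3.28 kHz, 4.06 kHz, 18.22 kHz}.

2.5 kHz, 3.28 kHz, 4.06 kHz, 18.22 kHz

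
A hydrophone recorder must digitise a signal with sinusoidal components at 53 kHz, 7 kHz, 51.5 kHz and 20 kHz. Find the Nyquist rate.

106 kHz

Highest-frequency component: 53 kHz.
Nyquist rate = 2 × 53 kHz = 106 kHz.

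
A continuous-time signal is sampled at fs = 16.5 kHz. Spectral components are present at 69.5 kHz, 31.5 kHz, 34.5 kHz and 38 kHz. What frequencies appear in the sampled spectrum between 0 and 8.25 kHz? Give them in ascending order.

fs/2 = 8.25 kHz.
69.5 kHz mod fs = 3.5 kHz.
3.5 kHz ≤ fs/2 = 8.25 kHz, appears at 3.5 kHz.
31.5 kHz mod fs = 15 kHz.
15 kHz > fs/2 = 8.25 kHz, folds to fs − 15 kHz = 1.5 kHz.
34.5 kHz mod fs = 1.5 kHz.
1.5 kHz ≤ fs/2 = 8.25 kHz, appears at 1.5 kHz.
38 kHz mod fs = 5 kHz.
5 kHz ≤ fs/2 = 8.25 kHz, appears at 5 kHz.
Distinct values: {1.5 kHz, 3.5 kHz, 5 kHz}.

1.5 kHz, 3.5 kHz, 5 kHz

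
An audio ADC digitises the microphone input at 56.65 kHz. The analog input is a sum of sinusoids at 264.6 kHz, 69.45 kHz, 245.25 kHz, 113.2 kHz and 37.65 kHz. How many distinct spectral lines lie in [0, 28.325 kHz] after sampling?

4

fs/2 = 28.325 kHz.
264.6 kHz mod fs = 38 kHz.
38 kHz > fs/2 = 28.325 kHz, folds to fs − 38 kHz = 18.65 kHz.
69.45 kHz mod fs = 12.8 kHz.
12.8 kHz ≤ fs/2 = 28.325 kHz, appears at 12.8 kHz.
245.25 kHz mod fs = 18.65 kHz.
18.65 kHz ≤ fs/2 = 28.325 kHz, appears at 18.65 kHz.
113.2 kHz mod fs = 56.55 kHz.
56.55 kHz > fs/2 = 28.325 kHz, folds to fs − 56.55 kHz = 0.1 kHz.
37.65 kHz > fs/2 = 28.325 kHz, folds to fs − 37.65 kHz = 19 kHz.
Distinct values: {0.1 kHz, 12.8 kHz, 18.65 kHz, 19 kHz} → 4.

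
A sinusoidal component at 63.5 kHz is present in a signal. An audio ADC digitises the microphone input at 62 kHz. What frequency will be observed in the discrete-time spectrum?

63.5 kHz mod fs = 1.5 kHz.
1.5 kHz ≤ fs/2 = 31 kHz, appears at 1.5 kHz.

1.5 kHz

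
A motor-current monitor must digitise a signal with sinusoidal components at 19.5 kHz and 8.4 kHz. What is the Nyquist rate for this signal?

39 kHz

Highest-frequency component: 19.5 kHz.
Nyquist rate = 2 × 19.5 kHz = 39 kHz.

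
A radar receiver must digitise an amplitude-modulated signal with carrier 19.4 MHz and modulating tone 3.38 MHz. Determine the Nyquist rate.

45.56 MHz

AM sidebands sit at fc ± fm = 16.02 MHz and 22.78 MHz.
Highest-frequency component: 22.78 MHz.
Nyquist rate = 2 × 22.78 MHz = 45.56 MHz.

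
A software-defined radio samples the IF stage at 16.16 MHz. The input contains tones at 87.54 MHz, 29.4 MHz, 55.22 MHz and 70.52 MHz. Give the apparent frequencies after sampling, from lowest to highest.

2.92 MHz, 5.88 MHz, 6.74 MHz

fs/2 = 8.08 MHz.
87.54 MHz mod fs = 6.74 MHz.
6.74 MHz ≤ fs/2 = 8.08 MHz, appears at 6.74 MHz.
29.4 MHz mod fs = 13.24 MHz.
13.24 MHz > fs/2 = 8.08 MHz, folds to fs − 13.24 MHz = 2.92 MHz.
55.22 MHz mod fs = 6.74 MHz.
6.74 MHz ≤ fs/2 = 8.08 MHz, appears at 6.74 MHz.
70.52 MHz mod fs = 5.88 MHz.
5.88 MHz ≤ fs/2 = 8.08 MHz, appears at 5.88 MHz.
Distinct values: {2.92 MHz, 5.88 MHz, 6.74 MHz}.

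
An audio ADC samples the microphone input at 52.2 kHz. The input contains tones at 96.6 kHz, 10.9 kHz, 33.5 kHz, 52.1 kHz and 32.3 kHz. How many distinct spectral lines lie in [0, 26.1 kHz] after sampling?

5

fs/2 = 26.1 kHz.
96.6 kHz mod fs = 44.4 kHz.
44.4 kHz > fs/2 = 26.1 kHz, folds to fs − 44.4 kHz = 7.8 kHz.
10.9 kHz ≤ fs/2 = 26.1 kHz, passes unchanged.
33.5 kHz > fs/2 = 26.1 kHz, folds to fs − 33.5 kHz = 18.7 kHz.
52.1 kHz > fs/2 = 26.1 kHz, folds to fs − 52.1 kHz = 0.1 kHz.
32.3 kHz > fs/2 = 26.1 kHz, folds to fs − 32.3 kHz = 19.9 kHz.
Distinct values: {0.1 kHz, 7.8 kHz, 10.9 kHz, 18.7 kHz, 19.9 kHz} → 5.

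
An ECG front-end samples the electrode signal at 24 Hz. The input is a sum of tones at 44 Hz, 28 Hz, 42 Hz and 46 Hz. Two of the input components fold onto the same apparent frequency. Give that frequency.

4 Hz

fs/2 = 12 Hz.
44 Hz mod fs = 20 Hz.
20 Hz > fs/2 = 12 Hz, folds to fs − 20 Hz = 4 Hz.
28 Hz mod fs = 4 Hz.
4 Hz ≤ fs/2 = 12 Hz, appears at 4 Hz.
42 Hz mod fs = 18 Hz.
18 Hz > fs/2 = 12 Hz, folds to fs − 18 Hz = 6 Hz.
46 Hz mod fs = 22 Hz.
22 Hz > fs/2 = 12 Hz, folds to fs − 22 Hz = 2 Hz.
28 Hz and 44 Hz both map to 4 Hz.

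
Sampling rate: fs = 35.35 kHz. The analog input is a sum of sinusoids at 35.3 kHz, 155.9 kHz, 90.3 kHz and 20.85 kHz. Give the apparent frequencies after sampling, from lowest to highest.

0.05 kHz, 14.5 kHz, 15.75 kHz

fs/2 = 17.675 kHz.
35.3 kHz > fs/2 = 17.675 kHz, folds to fs − 35.3 kHz = 0.05 kHz.
155.9 kHz mod fs = 14.5 kHz.
14.5 kHz ≤ fs/2 = 17.675 kHz, appears at 14.5 kHz.
90.3 kHz mod fs = 19.6 kHz.
19.6 kHz > fs/2 = 17.675 kHz, folds to fs − 19.6 kHz = 15.75 kHz.
20.85 kHz > fs/2 = 17.675 kHz, folds to fs − 20.85 kHz = 14.5 kHz.
Distinct values: {0.05 kHz, 14.5 kHz, 15.75 kHz}.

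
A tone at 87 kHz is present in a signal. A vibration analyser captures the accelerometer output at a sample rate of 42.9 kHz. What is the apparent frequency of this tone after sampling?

87 kHz mod fs = 1.2 kHz.
1.2 kHz ≤ fs/2 = 21.45 kHz, appears at 1.2 kHz.

1.2 kHz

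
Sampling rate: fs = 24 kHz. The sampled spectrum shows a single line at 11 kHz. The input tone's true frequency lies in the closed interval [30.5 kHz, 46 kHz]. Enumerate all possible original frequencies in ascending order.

35 kHz, 37 kHz

Frequencies that alias to 11 kHz are k·fs ± 11 kHz for integer k ≥ 0.
k=0: 11 kHz.
k=1: 13 kHz, 35 kHz.
k=2: 37 kHz, 59 kHz.
k=3: 61 kHz, 83 kHz.
Within [30.5 kHz, 46 kHz]: 35 kHz, 37 kHz.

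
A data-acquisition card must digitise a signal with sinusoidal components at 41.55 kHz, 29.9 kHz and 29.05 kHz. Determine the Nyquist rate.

Highest-frequency component: 41.55 kHz.
Nyquist rate = 2 × 41.55 kHz = 83.1 kHz.

83.1 kHz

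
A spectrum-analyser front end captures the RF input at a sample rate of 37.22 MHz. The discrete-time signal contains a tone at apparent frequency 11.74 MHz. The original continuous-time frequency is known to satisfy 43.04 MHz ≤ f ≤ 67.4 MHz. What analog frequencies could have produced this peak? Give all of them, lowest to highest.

Frequencies that alias to 11.74 MHz are k·fs ± 11.74 MHz for integer k ≥ 0.
k=0: 11.74 MHz.
k=1: 25.48 MHz, 48.96 MHz.
k=2: 62.7 MHz, 86.18 MHz.
k=3: 99.92 MHz, 123.4 MHz.
Within [43.04 MHz, 67.4 MHz]: 48.96 MHz, 62.7 MHz.

48.96 MHz, 62.7 MHz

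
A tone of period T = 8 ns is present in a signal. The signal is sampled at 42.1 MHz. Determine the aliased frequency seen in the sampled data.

1.3 MHz

T = 8 ns → f = 1/T = 125 MHz.
125 MHz mod fs = 40.8 MHz.
40.8 MHz > fs/2 = 21.05 MHz, folds to fs − 40.8 MHz = 1.3 MHz.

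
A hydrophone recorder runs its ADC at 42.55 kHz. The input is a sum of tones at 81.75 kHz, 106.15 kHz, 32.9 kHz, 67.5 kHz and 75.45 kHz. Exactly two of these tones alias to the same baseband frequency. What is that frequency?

9.65 kHz

fs/2 = 21.275 kHz.
81.75 kHz mod fs = 39.2 kHz.
39.2 kHz > fs/2 = 21.275 kHz, folds to fs − 39.2 kHz = 3.35 kHz.
106.15 kHz mod fs = 21.05 kHz.
21.05 kHz ≤ fs/2 = 21.275 kHz, appears at 21.05 kHz.
32.9 kHz > fs/2 = 21.275 kHz, folds to fs − 32.9 kHz = 9.65 kHz.
67.5 kHz mod fs = 24.95 kHz.
24.95 kHz > fs/2 = 21.275 kHz, folds to fs − 24.95 kHz = 17.6 kHz.
75.45 kHz mod fs = 32.9 kHz.
32.9 kHz > fs/2 = 21.275 kHz, folds to fs − 32.9 kHz = 9.65 kHz.
32.9 kHz and 75.45 kHz both map to 9.65 kHz.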